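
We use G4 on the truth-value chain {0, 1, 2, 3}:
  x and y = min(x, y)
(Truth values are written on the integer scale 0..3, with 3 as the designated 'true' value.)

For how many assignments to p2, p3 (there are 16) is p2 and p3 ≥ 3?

p2 = 0, p3 = 0 ↦ 0  <
p2 = 0, p3 = 1 ↦ 0  <
p2 = 0, p3 = 2 ↦ 0  <
p2 = 0, p3 = 3 ↦ 0  <
p2 = 1, p3 = 0 ↦ 0  <
p2 = 1, p3 = 1 ↦ 1  <
p2 = 1, p3 = 2 ↦ 1  <
p2 = 1, p3 = 3 ↦ 1  <
p2 = 2, p3 = 0 ↦ 0  <
p2 = 2, p3 = 1 ↦ 1  <
p2 = 2, p3 = 2 ↦ 2  <
p2 = 2, p3 = 3 ↦ 2  <
p2 = 3, p3 = 0 ↦ 0  <
p2 = 3, p3 = 1 ↦ 1  <
p2 = 3, p3 = 2 ↦ 2  <
p2 = 3, p3 = 3 ↦ 3  ≥
So 1 of the 16 assignments meets the threshold.

1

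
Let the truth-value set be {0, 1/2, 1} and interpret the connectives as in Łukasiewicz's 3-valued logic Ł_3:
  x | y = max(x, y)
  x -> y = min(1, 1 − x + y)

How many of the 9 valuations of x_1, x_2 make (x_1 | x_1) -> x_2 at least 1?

6

x_1 = 0, x_2 = 0 ↦ 1  ≥
x_1 = 0, x_2 = 1/2 ↦ 1  ≥
x_1 = 0, x_2 = 1 ↦ 1  ≥
x_1 = 1/2, x_2 = 0 ↦ 1/2  <
x_1 = 1/2, x_2 = 1/2 ↦ 1  ≥
x_1 = 1/2, x_2 = 1 ↦ 1  ≥
x_1 = 1, x_2 = 0 ↦ 0  <
x_1 = 1, x_2 = 1/2 ↦ 1/2  <
x_1 = 1, x_2 = 1 ↦ 1  ≥
So 6 of the 9 assignments meet the threshold.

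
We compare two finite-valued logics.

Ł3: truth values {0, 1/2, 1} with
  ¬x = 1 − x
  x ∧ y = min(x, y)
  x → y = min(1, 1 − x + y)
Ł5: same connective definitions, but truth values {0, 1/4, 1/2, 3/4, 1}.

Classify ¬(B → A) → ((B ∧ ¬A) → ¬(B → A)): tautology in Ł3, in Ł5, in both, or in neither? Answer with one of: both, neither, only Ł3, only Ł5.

both

In Ł3: every assignment gives 1 — tautology.
In Ł5: every assignment gives 1 — tautology.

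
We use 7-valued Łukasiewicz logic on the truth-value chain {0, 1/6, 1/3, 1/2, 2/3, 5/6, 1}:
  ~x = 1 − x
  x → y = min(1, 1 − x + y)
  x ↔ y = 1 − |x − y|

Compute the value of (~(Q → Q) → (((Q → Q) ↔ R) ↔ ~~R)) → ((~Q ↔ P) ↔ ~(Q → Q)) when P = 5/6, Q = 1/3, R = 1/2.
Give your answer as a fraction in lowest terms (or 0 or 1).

1/6

Q → Q = 1/3 → 1/3 = 1
~(Q → Q) = ~1 = 0
Q → Q = 1/3 → 1/3 = 1
(Q → Q) ↔ R = 1 ↔ 1/2 = 1/2
~R = ~1/2 = 1/2
~~R = ~1/2 = 1/2
((Q → Q) ↔ R) ↔ ~~R = 1/2 ↔ 1/2 = 1
~(Q → Q) → (((Q → Q) ↔ R) ↔ ~~R) = 0 → 1 = 1
~Q = ~1/3 = 2/3
~Q ↔ P = 2/3 ↔ 5/6 = 5/6
Q → Q = 1/3 → 1/3 = 1
~(Q → Q) = ~1 = 0
(~Q ↔ P) ↔ ~(Q → Q) = 5/6 ↔ 0 = 1/6
(~(Q → Q) → (((Q → Q) ↔ R) ↔ ~~R)) → ((~Q ↔ P) ↔ ~(Q → Q)) = 1 → 1/6 = 1/6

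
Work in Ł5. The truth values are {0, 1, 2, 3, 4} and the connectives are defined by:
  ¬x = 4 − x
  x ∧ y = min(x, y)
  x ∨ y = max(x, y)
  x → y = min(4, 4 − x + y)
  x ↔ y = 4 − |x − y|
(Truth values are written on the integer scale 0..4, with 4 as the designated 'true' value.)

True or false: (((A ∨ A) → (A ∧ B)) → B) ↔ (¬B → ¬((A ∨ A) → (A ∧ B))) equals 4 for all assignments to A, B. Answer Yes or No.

At A = 2, B = 2, for instance:
A ∨ A = 2 ∨ 2 = 2
A ∧ B = 2 ∧ 2 = 2
(A ∨ A) → (A ∧ B) = 2 → 2 = 4
((A ∨ A) → (A ∧ B)) → B = 4 → 2 = 2
¬B = ¬2 = 2
¬((A ∨ A) → (A ∧ B)) = ¬4 = 0
¬B → ¬((A ∨ A) → (A ∧ B)) = 2 → 0 = 2
(((A ∨ A) → (A ∧ B)) → B) ↔ (¬B → ¬((A ∨ A) → (A ∧ B))) = 2 ↔ 2 = 4
and checking the remaining 24 assignments likewise gives ≥ 4 in every case.

Yes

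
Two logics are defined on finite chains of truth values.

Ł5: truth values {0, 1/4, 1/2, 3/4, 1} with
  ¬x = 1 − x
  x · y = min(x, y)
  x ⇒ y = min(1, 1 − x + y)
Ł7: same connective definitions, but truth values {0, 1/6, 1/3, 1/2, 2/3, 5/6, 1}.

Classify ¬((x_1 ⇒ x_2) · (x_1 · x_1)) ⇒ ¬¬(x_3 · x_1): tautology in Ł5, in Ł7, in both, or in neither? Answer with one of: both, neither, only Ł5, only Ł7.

In Ł5: at x_1 = 0, x_2 = 0, x_3 = 0 the value is 0 — not a tautology.
In Ł7: at x_1 = 0, x_2 = 0, x_3 = 0 the value is 0 — not a tautology.

neither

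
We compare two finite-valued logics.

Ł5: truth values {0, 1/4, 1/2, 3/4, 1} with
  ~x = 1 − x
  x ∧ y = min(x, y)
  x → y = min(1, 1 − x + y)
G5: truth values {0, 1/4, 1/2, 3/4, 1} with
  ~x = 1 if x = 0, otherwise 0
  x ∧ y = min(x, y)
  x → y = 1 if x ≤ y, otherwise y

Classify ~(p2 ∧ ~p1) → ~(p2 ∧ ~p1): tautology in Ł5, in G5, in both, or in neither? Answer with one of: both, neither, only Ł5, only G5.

In Ł5: every assignment gives 1 — tautology.
In G5: every assignment gives 1 — tautology.

both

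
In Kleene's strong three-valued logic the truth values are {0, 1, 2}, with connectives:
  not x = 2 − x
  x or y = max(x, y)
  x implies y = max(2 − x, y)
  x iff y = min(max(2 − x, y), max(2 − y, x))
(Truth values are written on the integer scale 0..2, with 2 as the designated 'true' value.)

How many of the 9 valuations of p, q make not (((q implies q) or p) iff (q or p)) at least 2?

1

p = 0, q = 0 ↦ 2  ≥
p = 0, q = 1 ↦ 1  <
p = 0, q = 2 ↦ 0  <
p = 1, q = 0 ↦ 1  <
p = 1, q = 1 ↦ 1  <
p = 1, q = 2 ↦ 0  <
p = 2, q = 0 ↦ 0  <
p = 2, q = 1 ↦ 0  <
p = 2, q = 2 ↦ 0  <
So 1 of the 9 assignments meets the threshold.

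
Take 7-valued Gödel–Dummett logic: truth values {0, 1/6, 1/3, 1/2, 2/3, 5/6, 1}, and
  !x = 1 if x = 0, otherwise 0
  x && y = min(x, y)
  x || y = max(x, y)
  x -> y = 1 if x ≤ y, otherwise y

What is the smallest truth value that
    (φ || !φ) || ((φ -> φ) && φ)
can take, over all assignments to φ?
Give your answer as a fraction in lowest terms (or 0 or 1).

1/6

Take φ = 1/6:
!φ = !1/6 = 0
φ || !φ = 1/6 || 0 = 1/6
φ -> φ = 1/6 -> 1/6 = 1
(φ -> φ) && φ = 1 && 1/6 = 1/6
(φ || !φ) || ((φ -> φ) && φ) = 1/6 || 1/6 = 1/6
No assignment yields a value below 1/6, so this is the minimum.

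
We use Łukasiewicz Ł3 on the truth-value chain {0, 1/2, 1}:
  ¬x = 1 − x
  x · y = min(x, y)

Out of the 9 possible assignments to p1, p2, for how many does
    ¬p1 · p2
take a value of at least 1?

1

p1 = 0, p2 = 0 ↦ 0  <
p1 = 0, p2 = 1/2 ↦ 1/2  <
p1 = 0, p2 = 1 ↦ 1  ≥
p1 = 1/2, p2 = 0 ↦ 0  <
p1 = 1/2, p2 = 1/2 ↦ 1/2  <
p1 = 1/2, p2 = 1 ↦ 1/2  <
p1 = 1, p2 = 0 ↦ 0  <
p1 = 1, p2 = 1/2 ↦ 0  <
p1 = 1, p2 = 1 ↦ 0  <
So 1 of the 9 assignments meets the threshold.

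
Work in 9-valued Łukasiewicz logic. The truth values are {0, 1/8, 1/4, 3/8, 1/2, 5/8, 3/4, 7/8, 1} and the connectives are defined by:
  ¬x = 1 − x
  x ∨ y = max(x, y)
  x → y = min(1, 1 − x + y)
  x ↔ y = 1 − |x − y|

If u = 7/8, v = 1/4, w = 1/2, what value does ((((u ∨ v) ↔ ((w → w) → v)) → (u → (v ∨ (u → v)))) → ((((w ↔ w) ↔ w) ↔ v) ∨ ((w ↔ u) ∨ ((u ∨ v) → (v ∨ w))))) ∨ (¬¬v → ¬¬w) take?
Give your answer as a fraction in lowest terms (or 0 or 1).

1

u ∨ v = 7/8 ∨ 1/4 = 7/8
w → w = 1/2 → 1/2 = 1
(w → w) → v = 1 → 1/4 = 1/4
(u ∨ v) ↔ ((w → w) → v) = 7/8 ↔ 1/4 = 3/8
u → v = 7/8 → 1/4 = 3/8
v ∨ (u → v) = 1/4 ∨ 3/8 = 3/8
u → (v ∨ (u → v)) = 7/8 → 3/8 = 1/2
((u ∨ v) ↔ ((w → w) → v)) → (u → (v ∨ (u → v))) = 3/8 → 1/2 = 1
w ↔ w = 1/2 ↔ 1/2 = 1
(w ↔ w) ↔ w = 1 ↔ 1/2 = 1/2
((w ↔ w) ↔ w) ↔ v = 1/2 ↔ 1/4 = 3/4
w ↔ u = 1/2 ↔ 7/8 = 5/8
u ∨ v = 7/8 ∨ 1/4 = 7/8
v ∨ w = 1/4 ∨ 1/2 = 1/2
(u ∨ v) → (v ∨ w) = 7/8 → 1/2 = 5/8
(w ↔ u) ∨ ((u ∨ v) → (v ∨ w)) = 5/8 ∨ 5/8 = 5/8
(((w ↔ w) ↔ w) ↔ v) ∨ ((w ↔ u) ∨ ((u ∨ v) → (v ∨ w))) = 3/4 ∨ 5/8 = 3/4
(((u ∨ v) ↔ ((w → w) → v)) → (u → (v ∨ (u → v)))) → ((((w ↔ w) ↔ w) ↔ v) ∨ ((w ↔ u) ∨ ((u ∨ v) → (v ∨ w)))) = 1 → 3/4 = 3/4
¬v = ¬1/4 = 3/4
¬¬v = ¬3/4 = 1/4
¬w = ¬1/2 = 1/2
¬¬w = ¬1/2 = 1/2
¬¬v → ¬¬w = 1/4 → 1/2 = 1
((((u ∨ v) ↔ ((w → w) → v)) → (u → (v ∨ (u → v)))) → ((((w ↔ w) ↔ w) ↔ v) ∨ ((w ↔ u) ∨ ((u ∨ v) → (v ∨ w))))) ∨ (¬¬v → ¬¬w) = 3/4 ∨ 1 = 1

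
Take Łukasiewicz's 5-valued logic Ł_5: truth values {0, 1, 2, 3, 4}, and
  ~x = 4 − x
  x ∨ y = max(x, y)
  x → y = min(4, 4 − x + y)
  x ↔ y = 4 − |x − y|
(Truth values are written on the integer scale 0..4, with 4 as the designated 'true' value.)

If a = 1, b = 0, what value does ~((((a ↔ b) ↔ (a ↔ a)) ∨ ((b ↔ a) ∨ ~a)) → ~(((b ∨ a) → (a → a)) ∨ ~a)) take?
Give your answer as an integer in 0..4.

3

a ↔ b = 1 ↔ 0 = 3
a ↔ a = 1 ↔ 1 = 4
(a ↔ b) ↔ (a ↔ a) = 3 ↔ 4 = 3
b ↔ a = 0 ↔ 1 = 3
~a = ~1 = 3
(b ↔ a) ∨ ~a = 3 ∨ 3 = 3
((a ↔ b) ↔ (a ↔ a)) ∨ ((b ↔ a) ∨ ~a) = 3 ∨ 3 = 3
b ∨ a = 0 ∨ 1 = 1
a → a = 1 → 1 = 4
(b ∨ a) → (a → a) = 1 → 4 = 4
~a = ~1 = 3
((b ∨ a) → (a → a)) ∨ ~a = 4 ∨ 3 = 4
~(((b ∨ a) → (a → a)) ∨ ~a) = ~4 = 0
(((a ↔ b) ↔ (a ↔ a)) ∨ ((b ↔ a) ∨ ~a)) → ~(((b ∨ a) → (a → a)) ∨ ~a) = 3 → 0 = 1
~((((a ↔ b) ↔ (a ↔ a)) ∨ ((b ↔ a) ∨ ~a)) → ~(((b ∨ a) → (a → a)) ∨ ~a)) = ~1 = 3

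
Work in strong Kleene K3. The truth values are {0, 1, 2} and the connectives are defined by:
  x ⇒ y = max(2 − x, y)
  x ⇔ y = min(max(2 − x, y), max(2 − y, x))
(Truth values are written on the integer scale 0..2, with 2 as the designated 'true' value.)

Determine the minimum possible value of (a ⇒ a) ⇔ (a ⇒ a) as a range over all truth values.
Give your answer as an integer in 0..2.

Take a = 1:
a ⇒ a = 1 ⇒ 1 = 1
a ⇒ a = 1 ⇒ 1 = 1
(a ⇒ a) ⇔ (a ⇒ a) = 1 ⇔ 1 = 1
No assignment yields a value below 1, so this is the minimum.

1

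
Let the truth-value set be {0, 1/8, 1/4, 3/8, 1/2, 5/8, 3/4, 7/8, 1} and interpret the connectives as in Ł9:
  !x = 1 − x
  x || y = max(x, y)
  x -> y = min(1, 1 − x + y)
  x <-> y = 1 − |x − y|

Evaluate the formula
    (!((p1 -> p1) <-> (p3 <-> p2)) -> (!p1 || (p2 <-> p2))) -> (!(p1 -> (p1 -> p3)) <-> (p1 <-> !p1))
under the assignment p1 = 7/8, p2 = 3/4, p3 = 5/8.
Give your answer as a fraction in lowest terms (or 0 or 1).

7/8

p1 -> p1 = 7/8 -> 7/8 = 1
p3 <-> p2 = 5/8 <-> 3/4 = 7/8
(p1 -> p1) <-> (p3 <-> p2) = 1 <-> 7/8 = 7/8
!((p1 -> p1) <-> (p3 <-> p2)) = !7/8 = 1/8
!p1 = !7/8 = 1/8
p2 <-> p2 = 3/4 <-> 3/4 = 1
!p1 || (p2 <-> p2) = 1/8 || 1 = 1
!((p1 -> p1) <-> (p3 <-> p2)) -> (!p1 || (p2 <-> p2)) = 1/8 -> 1 = 1
p1 -> p3 = 7/8 -> 5/8 = 3/4
p1 -> (p1 -> p3) = 7/8 -> 3/4 = 7/8
!(p1 -> (p1 -> p3)) = !7/8 = 1/8
!p1 = !7/8 = 1/8
p1 <-> !p1 = 7/8 <-> 1/8 = 1/4
!(p1 -> (p1 -> p3)) <-> (p1 <-> !p1) = 1/8 <-> 1/4 = 7/8
(!((p1 -> p1) <-> (p3 <-> p2)) -> (!p1 || (p2 <-> p2))) -> (!(p1 -> (p1 -> p3)) <-> (p1 <-> !p1)) = 1 -> 7/8 = 7/8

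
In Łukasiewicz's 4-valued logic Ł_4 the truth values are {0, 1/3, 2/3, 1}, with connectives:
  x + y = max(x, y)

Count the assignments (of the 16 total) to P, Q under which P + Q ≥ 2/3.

P = 0, Q = 0 ↦ 0  <
P = 0, Q = 1/3 ↦ 1/3  <
P = 0, Q = 2/3 ↦ 2/3  ≥
P = 0, Q = 1 ↦ 1  ≥
P = 1/3, Q = 0 ↦ 1/3  <
P = 1/3, Q = 1/3 ↦ 1/3  <
P = 1/3, Q = 2/3 ↦ 2/3  ≥
P = 1/3, Q = 1 ↦ 1  ≥
P = 2/3, Q = 0 ↦ 2/3  ≥
P = 2/3, Q = 1/3 ↦ 2/3  ≥
P = 2/3, Q = 2/3 ↦ 2/3  ≥
P = 2/3, Q = 1 ↦ 1  ≥
P = 1, Q = 0 ↦ 1  ≥
P = 1, Q = 1/3 ↦ 1  ≥
P = 1, Q = 2/3 ↦ 1  ≥
P = 1, Q = 1 ↦ 1  ≥
So 12 of the 16 assignments meet the threshold.

12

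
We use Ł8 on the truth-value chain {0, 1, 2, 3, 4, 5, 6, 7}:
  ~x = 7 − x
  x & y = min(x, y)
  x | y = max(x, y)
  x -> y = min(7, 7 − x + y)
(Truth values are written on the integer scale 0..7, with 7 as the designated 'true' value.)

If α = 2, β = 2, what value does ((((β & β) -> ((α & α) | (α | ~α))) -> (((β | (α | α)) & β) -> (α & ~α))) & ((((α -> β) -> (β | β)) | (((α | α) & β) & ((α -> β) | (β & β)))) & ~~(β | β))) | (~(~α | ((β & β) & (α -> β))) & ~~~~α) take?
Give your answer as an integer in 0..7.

β & β = 2 & 2 = 2
α & α = 2 & 2 = 2
~α = ~2 = 5
α | ~α = 2 | 5 = 5
(α & α) | (α | ~α) = 2 | 5 = 5
(β & β) -> ((α & α) | (α | ~α)) = 2 -> 5 = 7
α | α = 2 | 2 = 2
β | (α | α) = 2 | 2 = 2
(β | (α | α)) & β = 2 & 2 = 2
~α = ~2 = 5
α & ~α = 2 & 5 = 2
((β | (α | α)) & β) -> (α & ~α) = 2 -> 2 = 7
((β & β) -> ((α & α) | (α | ~α))) -> (((β | (α | α)) & β) -> (α & ~α)) = 7 -> 7 = 7
α -> β = 2 -> 2 = 7
β | β = 2 | 2 = 2
(α -> β) -> (β | β) = 7 -> 2 = 2
α | α = 2 | 2 = 2
(α | α) & β = 2 & 2 = 2
α -> β = 2 -> 2 = 7
β & β = 2 & 2 = 2
(α -> β) | (β & β) = 7 | 2 = 7
((α | α) & β) & ((α -> β) | (β & β)) = 2 & 7 = 2
((α -> β) -> (β | β)) | (((α | α) & β) & ((α -> β) | (β & β))) = 2 | 2 = 2
β | β = 2 | 2 = 2
~(β | β) = ~2 = 5
~~(β | β) = ~5 = 2
(((α -> β) -> (β | β)) | (((α | α) & β) & ((α -> β) | (β & β)))) & ~~(β | β) = 2 & 2 = 2
(((β & β) -> ((α & α) | (α | ~α))) -> (((β | (α | α)) & β) -> (α & ~α))) & ((((α -> β) -> (β | β)) | (((α | α) & β) & ((α -> β) | (β & β)))) & ~~(β | β)) = 7 & 2 = 2
~α = ~2 = 5
β & β = 2 & 2 = 2
α -> β = 2 -> 2 = 7
(β & β) & (α -> β) = 2 & 7 = 2
~α | ((β & β) & (α -> β)) = 5 | 2 = 5
~(~α | ((β & β) & (α -> β))) = ~5 = 2
~α = ~2 = 5
~~α = ~5 = 2
~~~α = ~2 = 5
~~~~α = ~5 = 2
~(~α | ((β & β) & (α -> β))) & ~~~~α = 2 & 2 = 2
((((β & β) -> ((α & α) | (α | ~α))) -> (((β | (α | α)) & β) -> (α & ~α))) & ((((α -> β) -> (β | β)) | (((α | α) & β) & ((α -> β) | (β & β)))) & ~~(β | β))) | (~(~α | ((β & β) & (α -> β))) & ~~~~α) = 2 | 2 = 2

2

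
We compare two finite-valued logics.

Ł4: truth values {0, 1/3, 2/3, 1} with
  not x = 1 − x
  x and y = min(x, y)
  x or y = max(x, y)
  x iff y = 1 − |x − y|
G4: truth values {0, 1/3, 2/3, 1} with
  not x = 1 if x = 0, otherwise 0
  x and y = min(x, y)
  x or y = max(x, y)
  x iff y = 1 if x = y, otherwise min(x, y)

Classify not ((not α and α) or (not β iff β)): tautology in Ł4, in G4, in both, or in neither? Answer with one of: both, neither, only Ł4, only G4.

only G4

In Ł4: at α = 0, β = 1/3 the value is 1/3 — not a tautology.
In G4: every assignment gives 1 — tautology.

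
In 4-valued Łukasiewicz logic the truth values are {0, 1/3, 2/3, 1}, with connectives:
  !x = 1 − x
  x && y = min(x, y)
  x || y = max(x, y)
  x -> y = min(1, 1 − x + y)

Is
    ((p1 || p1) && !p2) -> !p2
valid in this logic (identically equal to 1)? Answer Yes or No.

p1 = 0, p2 = 0 ↦ 1
p1 = 0, p2 = 1/3 ↦ 1
p1 = 0, p2 = 2/3 ↦ 1
p1 = 0, p2 = 1 ↦ 1
p1 = 1/3, p2 = 0 ↦ 1
p1 = 1/3, p2 = 1/3 ↦ 1
p1 = 1/3, p2 = 2/3 ↦ 1
p1 = 1/3, p2 = 1 ↦ 1
p1 = 2/3, p2 = 0 ↦ 1
p1 = 2/3, p2 = 1/3 ↦ 1
p1 = 2/3, p2 = 2/3 ↦ 1
p1 = 2/3, p2 = 1 ↦ 1
p1 = 1, p2 = 0 ↦ 1
p1 = 1, p2 = 1/3 ↦ 1
p1 = 1, p2 = 2/3 ↦ 1
p1 = 1, p2 = 1 ↦ 1
Every assignment gives a value ≥ 1.

Yes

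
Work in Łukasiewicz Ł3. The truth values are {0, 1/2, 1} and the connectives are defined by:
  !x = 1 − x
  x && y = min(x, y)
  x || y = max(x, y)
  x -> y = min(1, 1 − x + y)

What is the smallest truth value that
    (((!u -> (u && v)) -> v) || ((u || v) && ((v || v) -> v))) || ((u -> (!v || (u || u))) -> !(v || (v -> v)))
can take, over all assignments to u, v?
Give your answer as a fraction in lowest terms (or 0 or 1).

Take u = 1/2, v = 0:
!u = !1/2 = 1/2
u && v = 1/2 && 0 = 0
!u -> (u && v) = 1/2 -> 0 = 1/2
(!u -> (u && v)) -> v = 1/2 -> 0 = 1/2
u || v = 1/2 || 0 = 1/2
v || v = 0 || 0 = 0
(v || v) -> v = 0 -> 0 = 1
(u || v) && ((v || v) -> v) = 1/2 && 1 = 1/2
((!u -> (u && v)) -> v) || ((u || v) && ((v || v) -> v)) = 1/2 || 1/2 = 1/2
!v = !0 = 1
u || u = 1/2 || 1/2 = 1/2
!v || (u || u) = 1 || 1/2 = 1
u -> (!v || (u || u)) = 1/2 -> 1 = 1
v -> v = 0 -> 0 = 1
v || (v -> v) = 0 || 1 = 1
!(v || (v -> v)) = !1 = 0
(u -> (!v || (u || u))) -> !(v || (v -> v)) = 1 -> 0 = 0
(((!u -> (u && v)) -> v) || ((u || v) && ((v || v) -> v))) || ((u -> (!v || (u || u))) -> !(v || (v -> v))) = 1/2 || 0 = 1/2
No assignment yields a value below 1/2, so this is the minimum.

1/2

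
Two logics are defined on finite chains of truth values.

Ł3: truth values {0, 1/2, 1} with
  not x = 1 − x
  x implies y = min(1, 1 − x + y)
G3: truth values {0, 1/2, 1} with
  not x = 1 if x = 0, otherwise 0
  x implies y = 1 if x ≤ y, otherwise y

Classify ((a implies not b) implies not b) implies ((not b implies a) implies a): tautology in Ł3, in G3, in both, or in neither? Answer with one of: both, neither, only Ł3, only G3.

only Ł3

In Ł3: every assignment gives 1 — tautology.
In G3: at a = 1/2, b = 1/2 the value is 1/2 — not a tautology.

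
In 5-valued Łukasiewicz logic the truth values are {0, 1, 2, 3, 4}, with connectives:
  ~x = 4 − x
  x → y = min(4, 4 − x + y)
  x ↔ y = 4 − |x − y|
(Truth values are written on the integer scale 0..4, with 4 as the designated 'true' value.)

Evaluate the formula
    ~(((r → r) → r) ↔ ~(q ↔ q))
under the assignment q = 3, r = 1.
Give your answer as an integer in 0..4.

r → r = 1 → 1 = 4
(r → r) → r = 4 → 1 = 1
q ↔ q = 3 ↔ 3 = 4
~(q ↔ q) = ~4 = 0
((r → r) → r) ↔ ~(q ↔ q) = 1 ↔ 0 = 3
~(((r → r) → r) ↔ ~(q ↔ q)) = ~3 = 1

1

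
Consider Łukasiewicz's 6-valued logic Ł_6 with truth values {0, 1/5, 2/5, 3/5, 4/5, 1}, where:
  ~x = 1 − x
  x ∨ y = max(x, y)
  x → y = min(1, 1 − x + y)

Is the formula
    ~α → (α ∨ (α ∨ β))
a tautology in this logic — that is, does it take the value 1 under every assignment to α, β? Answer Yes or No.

Counterexample: take α = 0, β = 0.
~α = ~0 = 1
α ∨ β = 0 ∨ 0 = 0
α ∨ (α ∨ β) = 0 ∨ 0 = 0
~α → (α ∨ (α ∨ β)) = 1 → 0 = 0
This gives 0 ≠ 1.

No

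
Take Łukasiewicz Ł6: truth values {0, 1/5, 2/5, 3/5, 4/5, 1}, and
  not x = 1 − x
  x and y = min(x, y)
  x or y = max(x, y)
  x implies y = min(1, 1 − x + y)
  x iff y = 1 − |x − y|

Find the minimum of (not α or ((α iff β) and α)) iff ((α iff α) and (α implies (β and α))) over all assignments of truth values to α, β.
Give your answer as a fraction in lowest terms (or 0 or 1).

Take α = 2/5, β = 2/5:
not α = not 2/5 = 3/5
α iff β = 2/5 iff 2/5 = 1
(α iff β) and α = 1 and 2/5 = 2/5
not α or ((α iff β) and α) = 3/5 or 2/5 = 3/5
α iff α = 2/5 iff 2/5 = 1
β and α = 2/5 and 2/5 = 2/5
α implies (β and α) = 2/5 implies 2/5 = 1
(α iff α) and (α implies (β and α)) = 1 and 1 = 1
(not α or ((α iff β) and α)) iff ((α iff α) and (α implies (β and α))) = 3/5 iff 1 = 3/5
No assignment yields a value below 3/5, so this is the minimum.

3/5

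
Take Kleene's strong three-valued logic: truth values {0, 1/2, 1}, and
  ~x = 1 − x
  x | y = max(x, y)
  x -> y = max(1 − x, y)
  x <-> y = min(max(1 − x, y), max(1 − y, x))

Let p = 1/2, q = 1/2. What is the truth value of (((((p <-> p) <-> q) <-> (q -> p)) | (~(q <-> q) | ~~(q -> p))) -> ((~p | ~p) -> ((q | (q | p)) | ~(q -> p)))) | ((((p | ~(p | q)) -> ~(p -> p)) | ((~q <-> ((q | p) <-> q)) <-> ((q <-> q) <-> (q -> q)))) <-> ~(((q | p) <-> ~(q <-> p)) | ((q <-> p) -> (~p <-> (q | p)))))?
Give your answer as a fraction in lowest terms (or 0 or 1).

1/2

p <-> p = 1/2 <-> 1/2 = 1/2
(p <-> p) <-> q = 1/2 <-> 1/2 = 1/2
q -> p = 1/2 -> 1/2 = 1/2
((p <-> p) <-> q) <-> (q -> p) = 1/2 <-> 1/2 = 1/2
q <-> q = 1/2 <-> 1/2 = 1/2
~(q <-> q) = ~1/2 = 1/2
q -> p = 1/2 -> 1/2 = 1/2
~(q -> p) = ~1/2 = 1/2
~~(q -> p) = ~1/2 = 1/2
~(q <-> q) | ~~(q -> p) = 1/2 | 1/2 = 1/2
(((p <-> p) <-> q) <-> (q -> p)) | (~(q <-> q) | ~~(q -> p)) = 1/2 | 1/2 = 1/2
~p = ~1/2 = 1/2
~p = ~1/2 = 1/2
~p | ~p = 1/2 | 1/2 = 1/2
q | p = 1/2 | 1/2 = 1/2
q | (q | p) = 1/2 | 1/2 = 1/2
q -> p = 1/2 -> 1/2 = 1/2
~(q -> p) = ~1/2 = 1/2
(q | (q | p)) | ~(q -> p) = 1/2 | 1/2 = 1/2
(~p | ~p) -> ((q | (q | p)) | ~(q -> p)) = 1/2 -> 1/2 = 1/2
((((p <-> p) <-> q) <-> (q -> p)) | (~(q <-> q) | ~~(q -> p))) -> ((~p | ~p) -> ((q | (q | p)) | ~(q -> p))) = 1/2 -> 1/2 = 1/2
p | q = 1/2 | 1/2 = 1/2
~(p | q) = ~1/2 = 1/2
p | ~(p | q) = 1/2 | 1/2 = 1/2
p -> p = 1/2 -> 1/2 = 1/2
~(p -> p) = ~1/2 = 1/2
(p | ~(p | q)) -> ~(p -> p) = 1/2 -> 1/2 = 1/2
~q = ~1/2 = 1/2
q | p = 1/2 | 1/2 = 1/2
(q | p) <-> q = 1/2 <-> 1/2 = 1/2
~q <-> ((q | p) <-> q) = 1/2 <-> 1/2 = 1/2
q <-> q = 1/2 <-> 1/2 = 1/2
q -> q = 1/2 -> 1/2 = 1/2
(q <-> q) <-> (q -> q) = 1/2 <-> 1/2 = 1/2
(~q <-> ((q | p) <-> q)) <-> ((q <-> q) <-> (q -> q)) = 1/2 <-> 1/2 = 1/2
((p | ~(p | q)) -> ~(p -> p)) | ((~q <-> ((q | p) <-> q)) <-> ((q <-> q) <-> (q -> q))) = 1/2 | 1/2 = 1/2
q | p = 1/2 | 1/2 = 1/2
q <-> p = 1/2 <-> 1/2 = 1/2
~(q <-> p) = ~1/2 = 1/2
(q | p) <-> ~(q <-> p) = 1/2 <-> 1/2 = 1/2
q <-> p = 1/2 <-> 1/2 = 1/2
~p = ~1/2 = 1/2
q | p = 1/2 | 1/2 = 1/2
~p <-> (q | p) = 1/2 <-> 1/2 = 1/2
(q <-> p) -> (~p <-> (q | p)) = 1/2 -> 1/2 = 1/2
((q | p) <-> ~(q <-> p)) | ((q <-> p) -> (~p <-> (q | p))) = 1/2 | 1/2 = 1/2
~(((q | p) <-> ~(q <-> p)) | ((q <-> p) -> (~p <-> (q | p)))) = ~1/2 = 1/2
(((p | ~(p | q)) -> ~(p -> p)) | ((~q <-> ((q | p) <-> q)) <-> ((q <-> q) <-> (q -> q)))) <-> ~(((q | p) <-> ~(q <-> p)) | ((q <-> p) -> (~p <-> (q | p)))) = 1/2 <-> 1/2 = 1/2
(((((p <-> p) <-> q) <-> (q -> p)) | (~(q <-> q) | ~~(q -> p))) -> ((~p | ~p) -> ((q | (q | p)) | ~(q -> p)))) | ((((p | ~(p | q)) -> ~(p -> p)) | ((~q <-> ((q | p) <-> q)) <-> ((q <-> q) <-> (q -> q)))) <-> ~(((q | p) <-> ~(q <-> p)) | ((q <-> p) -> (~p <-> (q | p))))) = 1/2 | 1/2 = 1/2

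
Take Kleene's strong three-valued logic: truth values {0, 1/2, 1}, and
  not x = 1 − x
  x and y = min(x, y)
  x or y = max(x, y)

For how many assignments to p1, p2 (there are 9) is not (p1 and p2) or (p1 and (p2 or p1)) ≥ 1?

p1 = 0, p2 = 0 ↦ 1  ≥
p1 = 0, p2 = 1/2 ↦ 1  ≥
p1 = 0, p2 = 1 ↦ 1  ≥
p1 = 1/2, p2 = 0 ↦ 1  ≥
p1 = 1/2, p2 = 1/2 ↦ 1/2  <
p1 = 1/2, p2 = 1 ↦ 1/2  <
p1 = 1, p2 = 0 ↦ 1  ≥
p1 = 1, p2 = 1/2 ↦ 1  ≥
p1 = 1, p2 = 1 ↦ 1  ≥
So 7 of the 9 assignments meet the threshold.

7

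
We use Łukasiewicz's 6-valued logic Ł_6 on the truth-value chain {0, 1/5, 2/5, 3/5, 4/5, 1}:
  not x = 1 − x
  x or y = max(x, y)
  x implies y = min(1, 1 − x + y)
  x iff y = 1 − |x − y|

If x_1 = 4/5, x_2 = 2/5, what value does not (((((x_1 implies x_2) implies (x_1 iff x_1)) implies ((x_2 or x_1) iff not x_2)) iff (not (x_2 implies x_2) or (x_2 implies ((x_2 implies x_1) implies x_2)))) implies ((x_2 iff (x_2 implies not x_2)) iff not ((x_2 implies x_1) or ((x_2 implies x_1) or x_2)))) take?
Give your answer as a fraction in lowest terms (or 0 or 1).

x_1 implies x_2 = 4/5 implies 2/5 = 3/5
x_1 iff x_1 = 4/5 iff 4/5 = 1
(x_1 implies x_2) implies (x_1 iff x_1) = 3/5 implies 1 = 1
x_2 or x_1 = 2/5 or 4/5 = 4/5
not x_2 = not 2/5 = 3/5
(x_2 or x_1) iff not x_2 = 4/5 iff 3/5 = 4/5
((x_1 implies x_2) implies (x_1 iff x_1)) implies ((x_2 or x_1) iff not x_2) = 1 implies 4/5 = 4/5
x_2 implies x_2 = 2/5 implies 2/5 = 1
not (x_2 implies x_2) = not 1 = 0
x_2 implies x_1 = 2/5 implies 4/5 = 1
(x_2 implies x_1) implies x_2 = 1 implies 2/5 = 2/5
x_2 implies ((x_2 implies x_1) implies x_2) = 2/5 implies 2/5 = 1
not (x_2 implies x_2) or (x_2 implies ((x_2 implies x_1) implies x_2)) = 0 or 1 = 1
(((x_1 implies x_2) implies (x_1 iff x_1)) implies ((x_2 or x_1) iff not x_2)) iff (not (x_2 implies x_2) or (x_2 implies ((x_2 implies x_1) implies x_2))) = 4/5 iff 1 = 4/5
not x_2 = not 2/5 = 3/5
x_2 implies not x_2 = 2/5 implies 3/5 = 1
x_2 iff (x_2 implies not x_2) = 2/5 iff 1 = 2/5
x_2 implies x_1 = 2/5 implies 4/5 = 1
x_2 implies x_1 = 2/5 implies 4/5 = 1
(x_2 implies x_1) or x_2 = 1 or 2/5 = 1
(x_2 implies x_1) or ((x_2 implies x_1) or x_2) = 1 or 1 = 1
not ((x_2 implies x_1) or ((x_2 implies x_1) or x_2)) = not 1 = 0
(x_2 iff (x_2 implies not x_2)) iff not ((x_2 implies x_1) or ((x_2 implies x_1) or x_2)) = 2/5 iff 0 = 3/5
((((x_1 implies x_2) implies (x_1 iff x_1)) implies ((x_2 or x_1) iff not x_2)) iff (not (x_2 implies x_2) or (x_2 implies ((x_2 implies x_1) implies x_2)))) implies ((x_2 iff (x_2 implies not x_2)) iff not ((x_2 implies x_1) or ((x_2 implies x_1) or x_2))) = 4/5 implies 3/5 = 4/5
not (((((x_1 implies x_2) implies (x_1 iff x_1)) implies ((x_2 or x_1) iff not x_2)) iff (not (x_2 implies x_2) or (x_2 implies ((x_2 implies x_1) implies x_2)))) implies ((x_2 iff (x_2 implies not x_2)) iff not ((x_2 implies x_1) or ((x_2 implies x_1) or x_2)))) = not 4/5 = 1/5

1/5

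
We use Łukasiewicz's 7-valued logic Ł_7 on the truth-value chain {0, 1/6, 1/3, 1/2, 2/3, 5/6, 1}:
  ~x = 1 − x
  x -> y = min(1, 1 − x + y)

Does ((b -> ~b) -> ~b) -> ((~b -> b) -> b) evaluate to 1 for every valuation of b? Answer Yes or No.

Yes

b = 0 ↦ 1
b = 1/6 ↦ 1
b = 1/3 ↦ 1
b = 1/2 ↦ 1
b = 2/3 ↦ 1
b = 5/6 ↦ 1
b = 1 ↦ 1
Every assignment gives a value ≥ 1.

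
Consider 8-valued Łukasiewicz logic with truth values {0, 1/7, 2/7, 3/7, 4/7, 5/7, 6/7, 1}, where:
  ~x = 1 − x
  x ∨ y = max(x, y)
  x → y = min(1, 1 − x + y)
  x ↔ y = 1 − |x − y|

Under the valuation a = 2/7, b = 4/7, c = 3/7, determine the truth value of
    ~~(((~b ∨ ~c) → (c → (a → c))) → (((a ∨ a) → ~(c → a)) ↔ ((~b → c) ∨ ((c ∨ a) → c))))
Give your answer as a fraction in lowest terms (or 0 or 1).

~b = ~4/7 = 3/7
~c = ~3/7 = 4/7
~b ∨ ~c = 3/7 ∨ 4/7 = 4/7
a → c = 2/7 → 3/7 = 1
c → (a → c) = 3/7 → 1 = 1
(~b ∨ ~c) → (c → (a → c)) = 4/7 → 1 = 1
a ∨ a = 2/7 ∨ 2/7 = 2/7
c → a = 3/7 → 2/7 = 6/7
~(c → a) = ~6/7 = 1/7
(a ∨ a) → ~(c → a) = 2/7 → 1/7 = 6/7
~b = ~4/7 = 3/7
~b → c = 3/7 → 3/7 = 1
c ∨ a = 3/7 ∨ 2/7 = 3/7
(c ∨ a) → c = 3/7 → 3/7 = 1
(~b → c) ∨ ((c ∨ a) → c) = 1 ∨ 1 = 1
((a ∨ a) → ~(c → a)) ↔ ((~b → c) ∨ ((c ∨ a) → c)) = 6/7 ↔ 1 = 6/7
((~b ∨ ~c) → (c → (a → c))) → (((a ∨ a) → ~(c → a)) ↔ ((~b → c) ∨ ((c ∨ a) → c))) = 1 → 6/7 = 6/7
~(((~b ∨ ~c) → (c → (a → c))) → (((a ∨ a) → ~(c → a)) ↔ ((~b → c) ∨ ((c ∨ a) → c)))) = ~6/7 = 1/7
~~(((~b ∨ ~c) → (c → (a → c))) → (((a ∨ a) → ~(c → a)) ↔ ((~b → c) ∨ ((c ∨ a) → c)))) = ~1/7 = 6/7

6/7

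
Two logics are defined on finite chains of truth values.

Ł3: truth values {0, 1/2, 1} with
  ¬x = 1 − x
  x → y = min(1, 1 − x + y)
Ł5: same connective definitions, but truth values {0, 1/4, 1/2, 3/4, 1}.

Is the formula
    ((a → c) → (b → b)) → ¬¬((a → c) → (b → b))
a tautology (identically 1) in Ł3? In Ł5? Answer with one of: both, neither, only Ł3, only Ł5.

In Ł3: every assignment gives 1 — tautology.
In Ł5: every assignment gives 1 — tautology.

both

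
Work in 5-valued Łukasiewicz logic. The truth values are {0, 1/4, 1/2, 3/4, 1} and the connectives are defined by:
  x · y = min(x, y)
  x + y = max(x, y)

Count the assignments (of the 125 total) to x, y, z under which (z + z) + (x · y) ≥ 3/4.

62

value 1: 29 assignments (counts)
value 3/4: 33 assignments (counts)
value 1/2: 31 assignments
value 1/4: 23 assignments
value 0: 9 assignments
So 62 of the 125 assignments meet the threshold.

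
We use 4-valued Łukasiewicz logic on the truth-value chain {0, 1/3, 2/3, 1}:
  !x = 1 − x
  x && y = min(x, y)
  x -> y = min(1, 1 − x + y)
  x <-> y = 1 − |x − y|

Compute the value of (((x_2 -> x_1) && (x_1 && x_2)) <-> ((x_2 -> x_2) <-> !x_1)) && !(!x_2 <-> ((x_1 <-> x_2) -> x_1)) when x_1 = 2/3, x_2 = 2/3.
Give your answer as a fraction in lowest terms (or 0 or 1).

x_2 -> x_1 = 2/3 -> 2/3 = 1
x_1 && x_2 = 2/3 && 2/3 = 2/3
(x_2 -> x_1) && (x_1 && x_2) = 1 && 2/3 = 2/3
x_2 -> x_2 = 2/3 -> 2/3 = 1
!x_1 = !2/3 = 1/3
(x_2 -> x_2) <-> !x_1 = 1 <-> 1/3 = 1/3
((x_2 -> x_1) && (x_1 && x_2)) <-> ((x_2 -> x_2) <-> !x_1) = 2/3 <-> 1/3 = 2/3
!x_2 = !2/3 = 1/3
x_1 <-> x_2 = 2/3 <-> 2/3 = 1
(x_1 <-> x_2) -> x_1 = 1 -> 2/3 = 2/3
!x_2 <-> ((x_1 <-> x_2) -> x_1) = 1/3 <-> 2/3 = 2/3
!(!x_2 <-> ((x_1 <-> x_2) -> x_1)) = !2/3 = 1/3
(((x_2 -> x_1) && (x_1 && x_2)) <-> ((x_2 -> x_2) <-> !x_1)) && !(!x_2 <-> ((x_1 <-> x_2) -> x_1)) = 2/3 && 1/3 = 1/3

1/3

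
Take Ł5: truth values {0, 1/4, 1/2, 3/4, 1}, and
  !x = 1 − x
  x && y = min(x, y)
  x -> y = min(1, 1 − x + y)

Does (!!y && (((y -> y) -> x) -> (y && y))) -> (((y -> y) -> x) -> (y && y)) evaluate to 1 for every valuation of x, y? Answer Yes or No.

Yes

At x = 1/2, y = 0, for instance:
!y = !0 = 1
!!y = !1 = 0
y -> y = 0 -> 0 = 1
(y -> y) -> x = 1 -> 1/2 = 1/2
y && y = 0 && 0 = 0
((y -> y) -> x) -> (y && y) = 1/2 -> 0 = 1/2
!!y && (((y -> y) -> x) -> (y && y)) = 0 && 1/2 = 0
(!!y && (((y -> y) -> x) -> (y && y))) -> (((y -> y) -> x) -> (y && y)) = 0 -> 1/2 = 1
and checking the remaining 24 assignments likewise gives ≥ 1 in every case.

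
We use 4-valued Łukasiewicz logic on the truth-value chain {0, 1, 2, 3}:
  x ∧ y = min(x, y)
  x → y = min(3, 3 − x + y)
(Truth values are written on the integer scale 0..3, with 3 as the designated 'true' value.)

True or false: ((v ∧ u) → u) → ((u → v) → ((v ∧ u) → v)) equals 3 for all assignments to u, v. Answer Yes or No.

Yes

u = 0, v = 0 ↦ 3
u = 0, v = 1 ↦ 3
u = 0, v = 2 ↦ 3
u = 0, v = 3 ↦ 3
u = 1, v = 0 ↦ 3
u = 1, v = 1 ↦ 3
u = 1, v = 2 ↦ 3
u = 1, v = 3 ↦ 3
u = 2, v = 0 ↦ 3
u = 2, v = 1 ↦ 3
u = 2, v = 2 ↦ 3
u = 2, v = 3 ↦ 3
u = 3, v = 0 ↦ 3
u = 3, v = 1 ↦ 3
u = 3, v = 2 ↦ 3
u = 3, v = 3 ↦ 3
Every assignment gives a value ≥ 3.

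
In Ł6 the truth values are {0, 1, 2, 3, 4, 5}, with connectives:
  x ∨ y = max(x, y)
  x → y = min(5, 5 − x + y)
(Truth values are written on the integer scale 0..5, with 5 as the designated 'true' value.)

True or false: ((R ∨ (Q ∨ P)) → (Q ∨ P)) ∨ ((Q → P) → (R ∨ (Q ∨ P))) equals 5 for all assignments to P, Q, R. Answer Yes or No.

No

Counterexample: take P = 0, Q = 0, R = 1.
Q ∨ P = 0 ∨ 0 = 0
R ∨ (Q ∨ P) = 1 ∨ 0 = 1
Q ∨ P = 0 ∨ 0 = 0
(R ∨ (Q ∨ P)) → (Q ∨ P) = 1 → 0 = 4
Q → P = 0 → 0 = 5
Q ∨ P = 0 ∨ 0 = 0
R ∨ (Q ∨ P) = 1 ∨ 0 = 1
(Q → P) → (R ∨ (Q ∨ P)) = 5 → 1 = 1
((R ∨ (Q ∨ P)) → (Q ∨ P)) ∨ ((Q → P) → (R ∨ (Q ∨ P))) = 4 ∨ 1 = 4
This gives 4 ≠ 5.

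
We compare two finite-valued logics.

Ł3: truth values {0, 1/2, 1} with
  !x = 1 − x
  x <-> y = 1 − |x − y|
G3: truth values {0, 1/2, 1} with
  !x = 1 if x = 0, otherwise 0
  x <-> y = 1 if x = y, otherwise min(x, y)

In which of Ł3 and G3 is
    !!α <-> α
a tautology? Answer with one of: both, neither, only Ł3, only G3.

In Ł3: every assignment gives 1 — tautology.
In G3: at α = 1/2 the value is 1/2 — not a tautology.

only Ł3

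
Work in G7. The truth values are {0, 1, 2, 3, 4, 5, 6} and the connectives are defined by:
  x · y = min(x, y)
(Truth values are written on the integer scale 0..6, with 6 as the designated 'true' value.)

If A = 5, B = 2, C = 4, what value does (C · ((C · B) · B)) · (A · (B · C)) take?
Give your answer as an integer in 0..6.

C · B = 4 · 2 = 2
(C · B) · B = 2 · 2 = 2
C · ((C · B) · B) = 4 · 2 = 2
B · C = 2 · 4 = 2
A · (B · C) = 5 · 2 = 2
(C · ((C · B) · B)) · (A · (B · C)) = 2 · 2 = 2

2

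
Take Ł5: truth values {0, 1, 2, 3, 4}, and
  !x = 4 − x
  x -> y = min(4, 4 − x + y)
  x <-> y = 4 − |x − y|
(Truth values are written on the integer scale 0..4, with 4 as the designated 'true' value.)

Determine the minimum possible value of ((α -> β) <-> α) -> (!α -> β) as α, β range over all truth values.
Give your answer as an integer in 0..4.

Take α = 2, β = 0:
α -> β = 2 -> 0 = 2
(α -> β) <-> α = 2 <-> 2 = 4
!α = !2 = 2
!α -> β = 2 -> 0 = 2
((α -> β) <-> α) -> (!α -> β) = 4 -> 2 = 2
No assignment yields a value below 2, so this is the minimum.

2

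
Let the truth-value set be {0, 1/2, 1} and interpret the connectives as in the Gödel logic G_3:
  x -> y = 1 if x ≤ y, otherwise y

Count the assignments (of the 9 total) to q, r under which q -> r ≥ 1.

q = 0, r = 0 ↦ 1  ≥
q = 0, r = 1/2 ↦ 1  ≥
q = 0, r = 1 ↦ 1  ≥
q = 1/2, r = 0 ↦ 0  <
q = 1/2, r = 1/2 ↦ 1  ≥
q = 1/2, r = 1 ↦ 1  ≥
q = 1, r = 0 ↦ 0  <
q = 1, r = 1/2 ↦ 1/2  <
q = 1, r = 1 ↦ 1  ≥
So 6 of the 9 assignments meet the threshold.

6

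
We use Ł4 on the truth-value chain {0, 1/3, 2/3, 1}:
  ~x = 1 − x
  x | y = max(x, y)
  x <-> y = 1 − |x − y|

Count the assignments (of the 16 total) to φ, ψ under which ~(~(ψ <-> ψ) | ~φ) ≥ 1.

4

φ = 0, ψ = 0 ↦ 0  <
φ = 0, ψ = 1/3 ↦ 0  <
φ = 0, ψ = 2/3 ↦ 0  <
φ = 0, ψ = 1 ↦ 0  <
φ = 1/3, ψ = 0 ↦ 1/3  <
φ = 1/3, ψ = 1/3 ↦ 1/3  <
φ = 1/3, ψ = 2/3 ↦ 1/3  <
φ = 1/3, ψ = 1 ↦ 1/3  <
φ = 2/3, ψ = 0 ↦ 2/3  <
φ = 2/3, ψ = 1/3 ↦ 2/3  <
φ = 2/3, ψ = 2/3 ↦ 2/3  <
φ = 2/3, ψ = 1 ↦ 2/3  <
φ = 1, ψ = 0 ↦ 1  ≥
φ = 1, ψ = 1/3 ↦ 1  ≥
φ = 1, ψ = 2/3 ↦ 1  ≥
φ = 1, ψ = 1 ↦ 1  ≥
So 4 of the 16 assignments meet the threshold.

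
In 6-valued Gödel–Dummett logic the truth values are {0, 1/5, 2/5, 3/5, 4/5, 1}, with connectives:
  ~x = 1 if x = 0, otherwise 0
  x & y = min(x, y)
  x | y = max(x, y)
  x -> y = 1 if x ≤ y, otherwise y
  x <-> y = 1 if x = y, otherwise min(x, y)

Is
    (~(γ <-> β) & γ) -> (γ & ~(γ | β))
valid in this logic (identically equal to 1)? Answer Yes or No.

Counterexample: take β = 0, γ = 1/5.
γ <-> β = 1/5 <-> 0 = 0
~(γ <-> β) = ~0 = 1
~(γ <-> β) & γ = 1 & 1/5 = 1/5
γ | β = 1/5 | 0 = 1/5
~(γ | β) = ~1/5 = 0
γ & ~(γ | β) = 1/5 & 0 = 0
(~(γ <-> β) & γ) -> (γ & ~(γ | β)) = 1/5 -> 0 = 0
This gives 0 ≠ 1.

No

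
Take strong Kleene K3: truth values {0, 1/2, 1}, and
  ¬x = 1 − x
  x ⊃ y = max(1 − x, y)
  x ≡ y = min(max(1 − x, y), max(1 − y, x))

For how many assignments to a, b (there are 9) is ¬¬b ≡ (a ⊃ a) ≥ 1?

a = 0, b = 0 ↦ 0  <
a = 0, b = 1/2 ↦ 1/2  <
a = 0, b = 1 ↦ 1  ≥
a = 1/2, b = 0 ↦ 1/2  <
a = 1/2, b = 1/2 ↦ 1/2  <
a = 1/2, b = 1 ↦ 1/2  <
a = 1, b = 0 ↦ 0  <
a = 1, b = 1/2 ↦ 1/2  <
a = 1, b = 1 ↦ 1  ≥
So 2 of the 9 assignments meet the threshold.

2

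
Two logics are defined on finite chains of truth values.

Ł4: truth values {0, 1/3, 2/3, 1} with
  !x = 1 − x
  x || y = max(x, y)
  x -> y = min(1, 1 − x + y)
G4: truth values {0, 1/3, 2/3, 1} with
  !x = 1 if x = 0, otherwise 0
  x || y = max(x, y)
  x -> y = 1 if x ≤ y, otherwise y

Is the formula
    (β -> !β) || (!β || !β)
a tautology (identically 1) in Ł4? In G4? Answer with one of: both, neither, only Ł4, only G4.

neither

In Ł4: at β = 2/3 the value is 2/3 — not a tautology.
In G4: at β = 1/3 the value is 0 — not a tautology.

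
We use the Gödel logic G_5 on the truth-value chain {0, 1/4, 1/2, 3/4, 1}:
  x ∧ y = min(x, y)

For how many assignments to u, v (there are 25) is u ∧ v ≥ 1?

value 1: 1 assignment (counts)
value 3/4: 3 assignments
value 1/2: 5 assignments
value 1/4: 7 assignments
value 0: 9 assignments
So 1 of the 25 assignments meets the threshold.

1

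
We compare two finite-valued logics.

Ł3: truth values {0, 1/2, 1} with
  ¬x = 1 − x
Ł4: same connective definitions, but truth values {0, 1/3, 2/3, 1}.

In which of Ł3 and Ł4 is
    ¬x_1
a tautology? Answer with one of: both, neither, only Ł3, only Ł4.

neither

In Ł3: at x_1 = 1/2 the value is 1/2 — not a tautology.
In Ł4: at x_1 = 1/3 the value is 2/3 — not a tautology.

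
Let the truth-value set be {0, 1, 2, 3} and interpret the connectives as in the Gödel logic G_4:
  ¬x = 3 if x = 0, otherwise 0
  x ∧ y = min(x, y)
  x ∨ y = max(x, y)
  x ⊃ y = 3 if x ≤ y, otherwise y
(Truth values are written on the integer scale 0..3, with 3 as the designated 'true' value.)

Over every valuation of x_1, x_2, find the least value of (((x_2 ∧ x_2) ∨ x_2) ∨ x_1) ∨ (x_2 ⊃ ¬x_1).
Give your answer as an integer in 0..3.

Take x_1 = 1, x_2 = 1:
x_2 ∧ x_2 = 1 ∧ 1 = 1
(x_2 ∧ x_2) ∨ x_2 = 1 ∨ 1 = 1
((x_2 ∧ x_2) ∨ x_2) ∨ x_1 = 1 ∨ 1 = 1
¬x_1 = ¬1 = 0
x_2 ⊃ ¬x_1 = 1 ⊃ 0 = 0
(((x_2 ∧ x_2) ∨ x_2) ∨ x_1) ∨ (x_2 ⊃ ¬x_1) = 1 ∨ 0 = 1
No assignment yields a value below 1, so this is the minimum.

1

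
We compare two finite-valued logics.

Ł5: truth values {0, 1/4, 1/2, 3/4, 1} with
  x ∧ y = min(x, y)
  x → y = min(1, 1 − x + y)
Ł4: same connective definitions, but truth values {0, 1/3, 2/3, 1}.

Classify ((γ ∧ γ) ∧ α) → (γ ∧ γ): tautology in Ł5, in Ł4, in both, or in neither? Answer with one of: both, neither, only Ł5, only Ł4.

both

In Ł5: every assignment gives 1 — tautology.
In Ł4: every assignment gives 1 — tautology.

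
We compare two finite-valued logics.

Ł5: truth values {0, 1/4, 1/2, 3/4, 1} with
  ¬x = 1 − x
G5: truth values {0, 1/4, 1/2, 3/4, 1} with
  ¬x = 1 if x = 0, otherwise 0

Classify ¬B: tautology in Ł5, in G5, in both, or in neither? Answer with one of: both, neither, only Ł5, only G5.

In Ł5: at B = 1/4 the value is 3/4 — not a tautology.
In G5: at B = 1/4 the value is 0 — not a tautology.

neither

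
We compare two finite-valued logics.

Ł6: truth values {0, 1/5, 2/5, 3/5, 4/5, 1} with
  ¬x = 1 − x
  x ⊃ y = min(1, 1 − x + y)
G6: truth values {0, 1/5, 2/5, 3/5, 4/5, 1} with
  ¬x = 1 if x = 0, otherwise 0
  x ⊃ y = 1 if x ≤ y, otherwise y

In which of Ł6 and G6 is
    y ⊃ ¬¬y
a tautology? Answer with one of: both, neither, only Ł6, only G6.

both

In Ł6: every assignment gives 1 — tautology.
In G6: every assignment gives 1 — tautology.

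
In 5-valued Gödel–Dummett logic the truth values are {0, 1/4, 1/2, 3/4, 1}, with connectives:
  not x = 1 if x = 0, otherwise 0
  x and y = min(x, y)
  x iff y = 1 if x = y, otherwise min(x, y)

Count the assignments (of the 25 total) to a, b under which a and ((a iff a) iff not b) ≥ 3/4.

value 1: 1 assignment (counts)
value 3/4: 1 assignment (counts)
value 1/2: 1 assignment
value 1/4: 1 assignment
value 0: 21 assignments
So 2 of the 25 assignments meet the threshold.

2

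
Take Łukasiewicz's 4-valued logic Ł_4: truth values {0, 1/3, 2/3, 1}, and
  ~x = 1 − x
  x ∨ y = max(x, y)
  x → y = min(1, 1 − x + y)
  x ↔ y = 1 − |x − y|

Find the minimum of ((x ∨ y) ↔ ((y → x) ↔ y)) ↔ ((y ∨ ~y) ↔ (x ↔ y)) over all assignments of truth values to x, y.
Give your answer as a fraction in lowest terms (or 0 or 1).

Take x = 0, y = 1/3:
x ∨ y = 0 ∨ 1/3 = 1/3
y → x = 1/3 → 0 = 2/3
(y → x) ↔ y = 2/3 ↔ 1/3 = 2/3
(x ∨ y) ↔ ((y → x) ↔ y) = 1/3 ↔ 2/3 = 2/3
~y = ~1/3 = 2/3
y ∨ ~y = 1/3 ∨ 2/3 = 2/3
x ↔ y = 0 ↔ 1/3 = 2/3
(y ∨ ~y) ↔ (x ↔ y) = 2/3 ↔ 2/3 = 1
((x ∨ y) ↔ ((y → x) ↔ y)) ↔ ((y ∨ ~y) ↔ (x ↔ y)) = 2/3 ↔ 1 = 2/3
No assignment yields a value below 2/3, so this is the minimum.

2/3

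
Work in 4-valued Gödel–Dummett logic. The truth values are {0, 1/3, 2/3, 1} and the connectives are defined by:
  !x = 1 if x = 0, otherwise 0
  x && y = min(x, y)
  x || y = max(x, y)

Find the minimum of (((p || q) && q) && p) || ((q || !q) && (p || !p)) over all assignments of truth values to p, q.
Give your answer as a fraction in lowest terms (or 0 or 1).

1/3

Take p = 0, q = 1/3:
p || q = 0 || 1/3 = 1/3
(p || q) && q = 1/3 && 1/3 = 1/3
((p || q) && q) && p = 1/3 && 0 = 0
!q = !1/3 = 0
q || !q = 1/3 || 0 = 1/3
!p = !0 = 1
p || !p = 0 || 1 = 1
(q || !q) && (p || !p) = 1/3 && 1 = 1/3
(((p || q) && q) && p) || ((q || !q) && (p || !p)) = 0 || 1/3 = 1/3
No assignment yields a value below 1/3, so this is the minimum.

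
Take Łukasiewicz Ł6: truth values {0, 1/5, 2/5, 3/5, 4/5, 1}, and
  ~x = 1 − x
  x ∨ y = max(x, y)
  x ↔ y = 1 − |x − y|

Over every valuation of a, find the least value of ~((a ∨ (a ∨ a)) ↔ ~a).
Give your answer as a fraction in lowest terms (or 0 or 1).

Take a = 2/5:
a ∨ a = 2/5 ∨ 2/5 = 2/5
a ∨ (a ∨ a) = 2/5 ∨ 2/5 = 2/5
~a = ~2/5 = 3/5
(a ∨ (a ∨ a)) ↔ ~a = 2/5 ↔ 3/5 = 4/5
~((a ∨ (a ∨ a)) ↔ ~a) = ~4/5 = 1/5
No assignment yields a value below 1/5, so this is the minimum.

1/5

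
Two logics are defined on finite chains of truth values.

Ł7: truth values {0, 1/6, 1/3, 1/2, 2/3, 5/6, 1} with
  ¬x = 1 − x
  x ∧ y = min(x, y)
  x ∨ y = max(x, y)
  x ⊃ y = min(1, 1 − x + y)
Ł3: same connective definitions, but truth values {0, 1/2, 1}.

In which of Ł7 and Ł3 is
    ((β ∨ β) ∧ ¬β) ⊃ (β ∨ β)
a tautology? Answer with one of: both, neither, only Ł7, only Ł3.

In Ł7: every assignment gives 1 — tautology.
In Ł3: every assignment gives 1 — tautology.

both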